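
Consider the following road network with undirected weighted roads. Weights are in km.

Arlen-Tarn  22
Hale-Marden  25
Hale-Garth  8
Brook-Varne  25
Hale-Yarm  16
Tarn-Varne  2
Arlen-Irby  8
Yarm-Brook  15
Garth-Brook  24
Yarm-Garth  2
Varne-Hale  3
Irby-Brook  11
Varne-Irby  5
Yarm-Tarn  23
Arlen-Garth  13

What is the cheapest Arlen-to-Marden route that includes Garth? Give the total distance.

46 km

Shortest Arlen→Garth: Arlen–Garth = 13
Shortest Garth→Marden: Garth–Hale–Marden = 33
Total via Garth: 13 + 33 = 46 km.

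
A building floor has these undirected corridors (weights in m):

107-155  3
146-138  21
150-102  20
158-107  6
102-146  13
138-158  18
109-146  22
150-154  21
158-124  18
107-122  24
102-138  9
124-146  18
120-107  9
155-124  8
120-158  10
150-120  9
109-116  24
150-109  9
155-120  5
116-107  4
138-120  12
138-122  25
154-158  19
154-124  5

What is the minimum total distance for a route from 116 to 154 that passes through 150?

Shortest 116→150: 116–107–155–120–150 = 21
Best 150 to 154: 150–154 costing 21
Total via 150: 21 + 21 = 42 m.

42 m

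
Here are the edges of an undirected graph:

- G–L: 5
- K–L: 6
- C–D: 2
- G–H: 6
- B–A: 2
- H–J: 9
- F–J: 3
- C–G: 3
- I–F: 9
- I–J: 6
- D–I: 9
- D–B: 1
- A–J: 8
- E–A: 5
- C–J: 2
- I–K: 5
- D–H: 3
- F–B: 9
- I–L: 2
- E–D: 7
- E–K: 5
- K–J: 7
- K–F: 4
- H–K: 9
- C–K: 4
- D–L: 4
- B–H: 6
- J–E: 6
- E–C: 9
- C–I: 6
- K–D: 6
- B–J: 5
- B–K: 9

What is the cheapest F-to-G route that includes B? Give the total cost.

Best F to B: F–J–B costing 8
Shortest B→G: B–D–C–G = 6
Total via B: 8 + 6 = 14.

14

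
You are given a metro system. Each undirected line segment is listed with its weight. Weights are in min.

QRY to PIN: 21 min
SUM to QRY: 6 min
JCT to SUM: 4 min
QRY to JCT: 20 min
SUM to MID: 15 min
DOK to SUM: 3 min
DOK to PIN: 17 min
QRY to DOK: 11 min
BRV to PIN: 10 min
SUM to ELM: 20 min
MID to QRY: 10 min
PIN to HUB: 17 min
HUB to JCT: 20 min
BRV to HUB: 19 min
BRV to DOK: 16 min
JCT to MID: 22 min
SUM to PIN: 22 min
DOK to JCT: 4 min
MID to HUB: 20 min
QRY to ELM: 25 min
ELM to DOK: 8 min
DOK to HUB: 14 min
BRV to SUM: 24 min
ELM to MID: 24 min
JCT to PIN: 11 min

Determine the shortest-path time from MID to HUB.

Enumerating some paths:
MID → SUM → DOK → HUB: 15+3+14 = 32
MID → HUB: 20 = 20
MID → QRY → SUM → DOK → HUB: 10+6+3+14 = 33
Cheapest is MID → HUB at 20 min.

20 min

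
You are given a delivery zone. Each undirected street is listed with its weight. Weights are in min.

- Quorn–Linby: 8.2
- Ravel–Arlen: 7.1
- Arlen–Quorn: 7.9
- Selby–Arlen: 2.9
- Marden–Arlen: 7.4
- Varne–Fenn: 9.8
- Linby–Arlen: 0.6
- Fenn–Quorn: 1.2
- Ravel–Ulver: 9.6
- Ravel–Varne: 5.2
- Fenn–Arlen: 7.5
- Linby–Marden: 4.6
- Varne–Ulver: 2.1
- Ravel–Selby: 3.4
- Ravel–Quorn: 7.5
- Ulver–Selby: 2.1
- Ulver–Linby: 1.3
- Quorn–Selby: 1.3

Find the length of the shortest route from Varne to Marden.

8 min

Running Dijkstra from Varne:
Varne: 0
Ulver: 2.1  (via Varne)
Linby: 3.4  (via Ulver)
Arlen: 4  (via Linby)
Selby: 4.2  (via Ulver)
Ravel: 5.2  (via Varne)
Quorn: 5.5  (via Selby)
Fenn: 6.7  (via Quorn)
Marden: 8  (via Linby)
Shortest route: Varne → Ulver → Linby → Marden = 8 min.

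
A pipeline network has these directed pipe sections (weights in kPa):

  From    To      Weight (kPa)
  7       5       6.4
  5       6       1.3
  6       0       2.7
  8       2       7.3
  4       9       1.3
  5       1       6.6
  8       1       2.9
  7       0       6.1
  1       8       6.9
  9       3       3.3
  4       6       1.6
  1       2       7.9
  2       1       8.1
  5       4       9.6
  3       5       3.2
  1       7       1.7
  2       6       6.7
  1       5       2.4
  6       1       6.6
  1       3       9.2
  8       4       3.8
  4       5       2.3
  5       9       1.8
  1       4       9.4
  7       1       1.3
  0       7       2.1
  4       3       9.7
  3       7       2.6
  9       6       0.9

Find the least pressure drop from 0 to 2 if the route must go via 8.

Shortest 0→8: 0–7–1–8 = 10.3
Shortest 8→2: 8–2 = 7.3
Total via 8: 10.3 + 7.3 = 17.6 kPa.

17.6 kPa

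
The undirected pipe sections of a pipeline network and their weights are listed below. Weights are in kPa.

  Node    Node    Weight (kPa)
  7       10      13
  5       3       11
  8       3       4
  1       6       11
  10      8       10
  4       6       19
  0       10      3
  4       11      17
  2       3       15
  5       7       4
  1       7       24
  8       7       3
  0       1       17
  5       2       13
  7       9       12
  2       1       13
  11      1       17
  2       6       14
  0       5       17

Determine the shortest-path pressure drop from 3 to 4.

48 kPa

Shortest distances from 3:
3: 0
8: 4  (via 3)
7: 7  (via 8)
5: 11  (via 3)
10: 14  (via 8)
2: 15  (via 3)
0: 17  (via 10)
9: 19  (via 7)
1: 28  (via 2)
6: 29  (via 2)
11: 45  (via 1)
4: 48  (via 6)
Shortest route: 3 → 2 → 6 → 4 = 48 kPa.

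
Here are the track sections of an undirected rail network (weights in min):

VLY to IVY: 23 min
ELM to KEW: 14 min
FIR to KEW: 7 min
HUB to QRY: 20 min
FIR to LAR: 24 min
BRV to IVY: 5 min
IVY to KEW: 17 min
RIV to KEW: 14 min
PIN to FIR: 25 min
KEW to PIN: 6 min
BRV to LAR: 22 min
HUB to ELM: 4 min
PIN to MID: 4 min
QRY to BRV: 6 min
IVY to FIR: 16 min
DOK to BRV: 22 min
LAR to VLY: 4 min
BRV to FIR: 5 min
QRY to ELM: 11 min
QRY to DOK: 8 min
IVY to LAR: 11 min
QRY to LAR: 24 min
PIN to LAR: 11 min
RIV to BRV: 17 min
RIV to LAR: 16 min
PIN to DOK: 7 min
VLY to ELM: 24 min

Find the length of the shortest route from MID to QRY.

19 min

Settle nodes by increasing distance from MID:
MID: 0
PIN: 4  (via MID)
KEW: 10  (via PIN)
DOK: 11  (via PIN)
LAR: 15  (via PIN)
FIR: 17  (via KEW)
QRY: 19  (via DOK)
Shortest route: MID → PIN → DOK → QRY = 19 min.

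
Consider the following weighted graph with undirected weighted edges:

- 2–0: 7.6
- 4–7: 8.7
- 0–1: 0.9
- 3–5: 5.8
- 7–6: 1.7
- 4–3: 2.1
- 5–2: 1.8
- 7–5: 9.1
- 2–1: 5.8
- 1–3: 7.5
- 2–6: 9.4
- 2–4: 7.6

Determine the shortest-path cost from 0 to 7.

Enumerating some paths:
0 - 2 - 5 - 7: 7.6+1.8+9.1 = 18.5
0 - 1 - 2 - 6 - 7: 0.9+5.8+9.4+1.7 = 17.8
0 - 1 - 2 - 5 - 7: 0.9+5.8+1.8+9.1 = 17.6
The minimum is 17.6 via 0 - 1 - 2 - 5 - 7.

17.6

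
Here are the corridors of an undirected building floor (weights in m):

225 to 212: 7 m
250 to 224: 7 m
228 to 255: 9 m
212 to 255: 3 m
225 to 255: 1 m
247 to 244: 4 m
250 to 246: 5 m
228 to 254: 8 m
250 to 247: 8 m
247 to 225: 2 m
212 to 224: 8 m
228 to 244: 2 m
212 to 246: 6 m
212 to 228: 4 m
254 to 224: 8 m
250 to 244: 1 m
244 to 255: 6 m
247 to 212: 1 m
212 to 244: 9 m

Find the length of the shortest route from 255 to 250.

7 m

Candidate routes:
255 - 244 - 250: 6+1 = 7
255 - 225 - 247 - 244 - 250: 1+2+4+1 = 8
Cheapest is 255 - 244 - 250 at 7 m.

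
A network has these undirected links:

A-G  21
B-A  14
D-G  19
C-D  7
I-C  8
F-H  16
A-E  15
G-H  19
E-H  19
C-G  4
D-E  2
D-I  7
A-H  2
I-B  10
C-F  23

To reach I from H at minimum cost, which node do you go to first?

Compare a few routes:
H - E - D - I: 19+2+7 = 28
H - A - B - I: 2+14+10 = 26
The minimum is 26 via H - A - B - I.
So from H the first move is to A.

A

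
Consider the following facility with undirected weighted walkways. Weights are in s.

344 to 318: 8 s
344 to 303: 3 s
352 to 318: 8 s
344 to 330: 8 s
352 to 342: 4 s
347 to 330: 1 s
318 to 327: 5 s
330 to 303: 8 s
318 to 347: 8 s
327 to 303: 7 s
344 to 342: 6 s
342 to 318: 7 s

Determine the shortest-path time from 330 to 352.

17 s

Shortest distances from 330:
330: 0
347: 1  (via 330)
344: 8  (via 330)
303: 8  (via 330)
318: 9  (via 347)
327: 14  (via 318)
342: 14  (via 344)
352: 17  (via 318)
Shortest route: 330 → 347 → 318 → 352 = 17 s.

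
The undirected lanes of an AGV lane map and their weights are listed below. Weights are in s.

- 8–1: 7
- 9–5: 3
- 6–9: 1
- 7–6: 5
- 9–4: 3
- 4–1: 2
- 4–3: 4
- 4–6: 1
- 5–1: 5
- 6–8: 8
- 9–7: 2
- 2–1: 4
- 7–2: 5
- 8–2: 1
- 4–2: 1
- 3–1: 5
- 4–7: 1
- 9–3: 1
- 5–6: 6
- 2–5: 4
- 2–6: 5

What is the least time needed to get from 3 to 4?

Shortest distances from 3:
3: 0
9: 1  (via 3)
6: 2  (via 9)
4: 3  (via 6)
Shortest route: 3 → 9 → 6 → 4 = 3 s.

3 s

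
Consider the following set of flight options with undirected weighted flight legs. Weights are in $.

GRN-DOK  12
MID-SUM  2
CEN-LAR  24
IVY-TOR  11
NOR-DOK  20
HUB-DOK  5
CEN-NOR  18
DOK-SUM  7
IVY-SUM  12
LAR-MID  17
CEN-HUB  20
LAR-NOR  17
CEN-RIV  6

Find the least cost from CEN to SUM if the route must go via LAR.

$43

Best CEN to LAR: CEN → LAR costing 24
Shortest LAR→SUM: LAR → MID → SUM = 19
Total via LAR: 24 + 19 = $43.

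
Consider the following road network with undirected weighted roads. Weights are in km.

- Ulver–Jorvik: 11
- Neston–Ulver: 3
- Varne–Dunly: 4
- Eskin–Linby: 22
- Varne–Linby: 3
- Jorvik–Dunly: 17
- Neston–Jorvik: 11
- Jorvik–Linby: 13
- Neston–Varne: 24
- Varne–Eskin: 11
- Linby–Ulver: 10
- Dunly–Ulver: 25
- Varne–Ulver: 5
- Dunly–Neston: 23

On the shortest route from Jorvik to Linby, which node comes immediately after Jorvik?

Linby

Enumerating some paths:
Jorvik–Ulver–Varne–Linby: 11+5+3 = 19
Jorvik–Linby: 13 = 13
The minimum is 13 km via Jorvik–Linby.
So from Jorvik the first move is to Linby.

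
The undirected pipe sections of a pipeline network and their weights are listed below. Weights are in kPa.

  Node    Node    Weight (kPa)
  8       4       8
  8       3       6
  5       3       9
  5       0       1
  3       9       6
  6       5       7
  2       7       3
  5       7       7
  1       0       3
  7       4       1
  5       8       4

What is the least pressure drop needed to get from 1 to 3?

Enumerating some paths:
1 → 0 → 5 → 3: 3+1+9 = 13
1 → 0 → 5 → 7 → 4 → 8 → 3: 3+1+7+1+8+6 = 26
1 → 0 → 5 → 8 → 3: 3+1+4+6 = 14
The minimum is 13 kPa via 1 → 0 → 5 → 3.

13 kPa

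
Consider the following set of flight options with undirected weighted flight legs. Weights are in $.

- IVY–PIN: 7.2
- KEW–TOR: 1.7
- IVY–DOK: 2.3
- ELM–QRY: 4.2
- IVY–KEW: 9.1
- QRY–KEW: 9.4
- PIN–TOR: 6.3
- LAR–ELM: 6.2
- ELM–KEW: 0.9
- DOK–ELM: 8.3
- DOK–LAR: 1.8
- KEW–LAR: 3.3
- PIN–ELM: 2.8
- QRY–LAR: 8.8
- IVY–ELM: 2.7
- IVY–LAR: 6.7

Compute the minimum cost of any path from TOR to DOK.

$6.8

Settle nodes by increasing distance from TOR:
TOR: 0
KEW: 1.7  (via TOR)
ELM: 2.6  (via KEW)
LAR: 5  (via KEW)
IVY: 5.3  (via ELM)
PIN: 5.4  (via ELM)
QRY: 6.8  (via ELM)
DOK: 6.8  (via LAR)
Shortest route: TOR–KEW–LAR–DOK = $6.8.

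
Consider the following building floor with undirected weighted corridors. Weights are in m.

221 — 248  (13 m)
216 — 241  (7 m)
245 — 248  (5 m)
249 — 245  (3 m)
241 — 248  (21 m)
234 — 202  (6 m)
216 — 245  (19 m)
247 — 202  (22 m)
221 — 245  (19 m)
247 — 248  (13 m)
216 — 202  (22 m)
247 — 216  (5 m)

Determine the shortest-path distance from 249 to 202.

43 m

Compare a few routes:
249 - 245 - 216 - 247 - 202: 3+19+5+22 = 49
249 - 245 - 248 - 247 - 202: 3+5+13+22 = 43
249 - 245 - 216 - 202: 3+19+22 = 44
249 - 245 - 248 - 247 - 216 - 202: 3+5+13+5+22 = 48
The minimum is 43 m via 249 - 245 - 248 - 247 - 202.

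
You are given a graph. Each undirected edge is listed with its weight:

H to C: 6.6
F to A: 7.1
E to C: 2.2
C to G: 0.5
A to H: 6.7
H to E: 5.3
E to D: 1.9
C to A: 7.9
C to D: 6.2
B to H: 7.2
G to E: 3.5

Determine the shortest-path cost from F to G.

15.5

Running Dijkstra from F:
F: 0
A: 7.1  (via F)
H: 13.8  (via A)
C: 15  (via A)
G: 15.5  (via C)
Shortest route: F → A → C → G = 15.5.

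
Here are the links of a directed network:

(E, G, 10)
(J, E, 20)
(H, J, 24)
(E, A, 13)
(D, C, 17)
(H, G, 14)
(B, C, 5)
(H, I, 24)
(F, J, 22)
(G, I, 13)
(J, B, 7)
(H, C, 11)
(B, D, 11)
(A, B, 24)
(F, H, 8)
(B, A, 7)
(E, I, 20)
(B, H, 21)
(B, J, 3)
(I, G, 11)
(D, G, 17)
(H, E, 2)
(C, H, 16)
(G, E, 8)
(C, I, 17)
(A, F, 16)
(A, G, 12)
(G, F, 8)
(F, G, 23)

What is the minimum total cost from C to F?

36

Running Dijkstra from C:
C: 0
H: 16  (via C)
I: 17  (via C)
E: 18  (via H)
G: 28  (via I)
A: 31  (via E)
F: 36  (via G)
Shortest route: C → I → G → F = 36.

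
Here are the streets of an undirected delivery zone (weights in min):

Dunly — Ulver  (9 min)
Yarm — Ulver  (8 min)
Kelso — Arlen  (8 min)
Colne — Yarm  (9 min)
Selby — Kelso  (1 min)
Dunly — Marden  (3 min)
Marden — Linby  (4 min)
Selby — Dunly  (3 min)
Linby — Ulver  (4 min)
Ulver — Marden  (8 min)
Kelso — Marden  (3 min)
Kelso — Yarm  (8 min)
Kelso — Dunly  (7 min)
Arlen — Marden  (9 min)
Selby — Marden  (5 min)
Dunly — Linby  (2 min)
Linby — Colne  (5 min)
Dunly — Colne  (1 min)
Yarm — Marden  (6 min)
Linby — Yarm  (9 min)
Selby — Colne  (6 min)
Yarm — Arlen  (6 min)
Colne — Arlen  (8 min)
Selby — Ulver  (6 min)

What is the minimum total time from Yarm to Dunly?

Enumerating some paths:
Yarm–Marden–Dunly: 6+3 = 9
Yarm–Marden–Linby–Dunly: 6+4+2 = 12
Yarm–Linby–Dunly: 9+2 = 11
Yarm–Colne–Dunly: 9+1 = 10
The minimum is 9 min via Yarm–Marden–Dunly.

9 min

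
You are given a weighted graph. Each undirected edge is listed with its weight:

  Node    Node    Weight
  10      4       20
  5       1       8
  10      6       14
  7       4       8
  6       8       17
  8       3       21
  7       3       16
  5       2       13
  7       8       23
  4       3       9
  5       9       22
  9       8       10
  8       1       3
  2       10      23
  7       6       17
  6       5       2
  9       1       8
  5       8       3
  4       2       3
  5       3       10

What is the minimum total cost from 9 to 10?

29

Settle nodes by increasing distance from 9:
9: 0
1: 8  (via 9)
8: 10  (via 9)
5: 13  (via 8)
6: 15  (via 5)
3: 23  (via 5)
2: 26  (via 5)
4: 29  (via 2)
10: 29  (via 6)
Shortest route: 9–8–5–6–10 = 29.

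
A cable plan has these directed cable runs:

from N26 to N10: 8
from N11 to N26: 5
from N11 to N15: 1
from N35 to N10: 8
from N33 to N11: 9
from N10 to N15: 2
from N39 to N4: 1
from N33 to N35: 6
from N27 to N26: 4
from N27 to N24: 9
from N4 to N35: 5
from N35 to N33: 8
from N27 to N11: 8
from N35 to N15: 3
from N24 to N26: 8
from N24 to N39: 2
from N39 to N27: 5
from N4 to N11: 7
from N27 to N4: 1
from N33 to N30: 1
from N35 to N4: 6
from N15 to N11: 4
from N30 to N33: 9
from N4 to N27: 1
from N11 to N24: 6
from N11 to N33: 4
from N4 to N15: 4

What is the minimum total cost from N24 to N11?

10

Compare a few routes:
N24–N39–N4–N11: 2+1+7 = 10
N24–N39–N4–N15–N11: 2+1+4+4 = 11
The minimum is 10 via N24–N39–N4–N11.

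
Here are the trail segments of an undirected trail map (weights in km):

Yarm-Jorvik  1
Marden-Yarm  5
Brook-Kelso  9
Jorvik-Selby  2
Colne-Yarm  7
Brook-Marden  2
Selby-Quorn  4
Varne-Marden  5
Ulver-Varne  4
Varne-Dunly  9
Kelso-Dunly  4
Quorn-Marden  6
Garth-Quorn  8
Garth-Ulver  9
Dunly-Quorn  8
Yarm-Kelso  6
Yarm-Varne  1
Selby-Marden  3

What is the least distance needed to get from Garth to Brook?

16 km

Running Dijkstra from Garth:
Garth: 0
Quorn: 8  (via Garth)
Ulver: 9  (via Garth)
Selby: 12  (via Quorn)
Varne: 13  (via Ulver)
Marden: 14  (via Quorn)
Jorvik: 14  (via Selby)
Yarm: 14  (via Varne)
Dunly: 16  (via Quorn)
Brook: 16  (via Marden)
Shortest route: Garth–Quorn–Marden–Brook = 16 km.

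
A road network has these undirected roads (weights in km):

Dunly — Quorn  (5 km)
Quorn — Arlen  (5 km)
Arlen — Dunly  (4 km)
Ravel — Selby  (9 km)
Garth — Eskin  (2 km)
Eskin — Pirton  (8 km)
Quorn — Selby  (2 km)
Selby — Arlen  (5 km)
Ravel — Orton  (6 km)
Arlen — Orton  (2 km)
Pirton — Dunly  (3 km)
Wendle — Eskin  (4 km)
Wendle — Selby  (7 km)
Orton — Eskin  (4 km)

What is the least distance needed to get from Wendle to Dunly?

14 km

Candidate routes:
Wendle → Eskin → Pirton → Dunly: 4+8+3 = 15
Wendle → Selby → Quorn → Dunly: 7+2+5 = 14
The minimum is 14 km via Wendle → Selby → Quorn → Dunly.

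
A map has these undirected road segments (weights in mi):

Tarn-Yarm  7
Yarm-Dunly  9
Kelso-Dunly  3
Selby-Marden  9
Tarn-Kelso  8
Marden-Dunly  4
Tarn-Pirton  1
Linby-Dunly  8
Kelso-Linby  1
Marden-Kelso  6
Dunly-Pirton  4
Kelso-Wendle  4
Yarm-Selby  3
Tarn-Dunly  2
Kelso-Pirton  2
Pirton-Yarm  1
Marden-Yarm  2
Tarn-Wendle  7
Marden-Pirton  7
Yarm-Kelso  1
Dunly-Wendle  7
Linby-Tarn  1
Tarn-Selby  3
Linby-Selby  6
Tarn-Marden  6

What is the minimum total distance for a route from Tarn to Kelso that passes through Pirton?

3 mi

Shortest Tarn→Pirton: Tarn → Pirton = 1
Shortest Pirton→Kelso: Pirton → Kelso = 2
Total via Pirton: 1 + 2 = 3 mi.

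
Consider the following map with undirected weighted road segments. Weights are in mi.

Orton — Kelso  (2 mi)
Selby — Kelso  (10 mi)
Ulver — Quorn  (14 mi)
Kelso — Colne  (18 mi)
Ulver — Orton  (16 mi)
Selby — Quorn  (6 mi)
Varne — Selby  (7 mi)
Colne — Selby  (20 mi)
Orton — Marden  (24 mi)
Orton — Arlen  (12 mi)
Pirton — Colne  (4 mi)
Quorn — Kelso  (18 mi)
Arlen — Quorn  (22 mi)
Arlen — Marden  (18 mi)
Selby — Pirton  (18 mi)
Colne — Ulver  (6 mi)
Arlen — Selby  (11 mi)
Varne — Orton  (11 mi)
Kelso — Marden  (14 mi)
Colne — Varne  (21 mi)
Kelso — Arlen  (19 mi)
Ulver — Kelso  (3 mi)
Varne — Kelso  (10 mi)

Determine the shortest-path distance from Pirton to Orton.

15 mi

Shortest distances from Pirton:
Pirton: 0
Colne: 4  (via Pirton)
Ulver: 10  (via Colne)
Kelso: 13  (via Ulver)
Orton: 15  (via Kelso)
Shortest route: Pirton → Colne → Ulver → Kelso → Orton = 15 mi.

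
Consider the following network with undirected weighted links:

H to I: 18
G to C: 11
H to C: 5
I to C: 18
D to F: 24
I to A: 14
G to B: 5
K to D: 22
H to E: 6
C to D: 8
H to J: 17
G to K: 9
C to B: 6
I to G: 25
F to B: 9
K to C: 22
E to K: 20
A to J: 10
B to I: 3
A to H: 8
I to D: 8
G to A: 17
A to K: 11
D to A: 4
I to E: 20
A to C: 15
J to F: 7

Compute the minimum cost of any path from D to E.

Running Dijkstra from D:
D: 0
A: 4  (via D)
C: 8  (via D)
I: 8  (via D)
B: 11  (via I)
H: 12  (via A)
J: 14  (via A)
K: 15  (via A)
G: 16  (via B)
E: 18  (via H)
Shortest route: D → A → H → E = 18.

18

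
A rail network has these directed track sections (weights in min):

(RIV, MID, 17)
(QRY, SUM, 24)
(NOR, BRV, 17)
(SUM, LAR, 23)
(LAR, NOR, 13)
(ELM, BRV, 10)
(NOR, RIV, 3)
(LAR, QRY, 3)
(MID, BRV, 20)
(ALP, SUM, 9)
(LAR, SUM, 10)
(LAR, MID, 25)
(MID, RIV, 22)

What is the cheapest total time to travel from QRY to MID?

Compare a few routes:
QRY → SUM → LAR → NOR → RIV → MID: 24+23+13+3+17 = 80
QRY → SUM → LAR → MID: 24+23+25 = 72
The minimum is 72 min via QRY → SUM → LAR → MID.

72 min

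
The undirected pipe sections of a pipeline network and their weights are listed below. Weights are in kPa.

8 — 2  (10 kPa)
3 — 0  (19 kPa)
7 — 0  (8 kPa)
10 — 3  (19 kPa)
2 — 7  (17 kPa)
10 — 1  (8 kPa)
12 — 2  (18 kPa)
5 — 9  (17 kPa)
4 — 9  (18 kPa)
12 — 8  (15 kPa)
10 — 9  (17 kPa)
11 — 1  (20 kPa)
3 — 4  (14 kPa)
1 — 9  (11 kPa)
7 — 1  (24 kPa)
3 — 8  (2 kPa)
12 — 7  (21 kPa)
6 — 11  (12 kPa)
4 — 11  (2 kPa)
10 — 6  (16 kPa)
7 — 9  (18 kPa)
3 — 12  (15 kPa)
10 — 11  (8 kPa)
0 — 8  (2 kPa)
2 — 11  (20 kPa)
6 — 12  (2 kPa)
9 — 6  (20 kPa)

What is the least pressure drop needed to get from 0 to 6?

19 kPa

Settle nodes by increasing distance from 0:
0: 0
8: 2  (via 0)
3: 4  (via 8)
7: 8  (via 0)
2: 12  (via 8)
12: 17  (via 8)
4: 18  (via 3)
6: 19  (via 12)
Shortest route: 0–8–12–6 = 19 kPa.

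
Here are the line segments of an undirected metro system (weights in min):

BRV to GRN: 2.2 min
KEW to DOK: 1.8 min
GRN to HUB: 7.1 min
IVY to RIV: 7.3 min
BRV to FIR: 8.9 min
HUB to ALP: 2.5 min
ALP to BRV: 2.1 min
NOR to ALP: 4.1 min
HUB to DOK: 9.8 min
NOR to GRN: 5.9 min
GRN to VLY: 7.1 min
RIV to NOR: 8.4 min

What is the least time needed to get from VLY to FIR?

Shortest distances from VLY:
VLY: 0
GRN: 7.1  (via VLY)
BRV: 9.3  (via GRN)
ALP: 11.4  (via BRV)
NOR: 13  (via GRN)
HUB: 13.9  (via ALP)
FIR: 18.2  (via BRV)
Shortest route: VLY–GRN–BRV–FIR = 18.2 min.

18.2 min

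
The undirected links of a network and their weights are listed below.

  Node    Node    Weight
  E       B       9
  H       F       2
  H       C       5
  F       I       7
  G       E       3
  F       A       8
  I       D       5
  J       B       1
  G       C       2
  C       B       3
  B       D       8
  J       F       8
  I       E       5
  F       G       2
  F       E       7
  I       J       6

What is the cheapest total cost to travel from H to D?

14

Compare a few routes:
H–F–I–D: 2+7+5 = 14
H–C–B–D: 5+3+8 = 16
Cheapest is H–F–I–D at 14.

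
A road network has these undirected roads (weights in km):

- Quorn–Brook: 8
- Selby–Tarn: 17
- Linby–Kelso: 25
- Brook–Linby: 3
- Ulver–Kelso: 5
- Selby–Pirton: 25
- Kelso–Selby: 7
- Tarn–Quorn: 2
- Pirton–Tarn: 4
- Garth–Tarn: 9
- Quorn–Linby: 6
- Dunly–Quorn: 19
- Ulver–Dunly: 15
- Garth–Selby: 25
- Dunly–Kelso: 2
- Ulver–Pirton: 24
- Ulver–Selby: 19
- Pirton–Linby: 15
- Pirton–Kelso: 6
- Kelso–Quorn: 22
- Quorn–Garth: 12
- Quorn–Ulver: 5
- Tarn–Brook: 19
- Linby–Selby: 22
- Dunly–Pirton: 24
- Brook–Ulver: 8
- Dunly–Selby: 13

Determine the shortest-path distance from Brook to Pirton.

14 km

Enumerating some paths:
Brook - Ulver - Kelso - Pirton: 8+5+6 = 19
Brook - Quorn - Tarn - Pirton: 8+2+4 = 14
Brook - Linby - Quorn - Tarn - Pirton: 3+6+2+4 = 15
Brook - Linby - Pirton: 3+15 = 18
Cheapest is Brook - Quorn - Tarn - Pirton at 14 km.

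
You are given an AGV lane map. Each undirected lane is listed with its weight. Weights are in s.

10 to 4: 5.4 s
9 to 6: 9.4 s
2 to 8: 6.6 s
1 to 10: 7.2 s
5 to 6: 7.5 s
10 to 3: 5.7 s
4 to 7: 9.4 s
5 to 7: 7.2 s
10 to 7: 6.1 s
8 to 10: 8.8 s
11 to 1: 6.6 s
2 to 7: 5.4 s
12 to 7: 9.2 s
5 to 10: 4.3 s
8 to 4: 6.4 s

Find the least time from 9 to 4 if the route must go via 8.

36.4 s

Best 9 to 8: 9 → 6 → 5 → 10 → 8 costing 30
Shortest 8→4: 8 → 4 = 6.4
Total via 8: 30 + 6.4 = 36.4 s.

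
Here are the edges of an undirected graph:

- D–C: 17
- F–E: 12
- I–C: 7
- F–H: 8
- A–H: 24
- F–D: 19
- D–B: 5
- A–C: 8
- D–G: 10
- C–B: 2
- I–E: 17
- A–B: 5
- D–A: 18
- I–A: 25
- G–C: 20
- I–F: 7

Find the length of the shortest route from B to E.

26

Candidate routes:
B–C–I–E: 2+7+17 = 26
B–C–I–F–E: 2+7+7+12 = 28
The minimum is 26 via B–C–I–E.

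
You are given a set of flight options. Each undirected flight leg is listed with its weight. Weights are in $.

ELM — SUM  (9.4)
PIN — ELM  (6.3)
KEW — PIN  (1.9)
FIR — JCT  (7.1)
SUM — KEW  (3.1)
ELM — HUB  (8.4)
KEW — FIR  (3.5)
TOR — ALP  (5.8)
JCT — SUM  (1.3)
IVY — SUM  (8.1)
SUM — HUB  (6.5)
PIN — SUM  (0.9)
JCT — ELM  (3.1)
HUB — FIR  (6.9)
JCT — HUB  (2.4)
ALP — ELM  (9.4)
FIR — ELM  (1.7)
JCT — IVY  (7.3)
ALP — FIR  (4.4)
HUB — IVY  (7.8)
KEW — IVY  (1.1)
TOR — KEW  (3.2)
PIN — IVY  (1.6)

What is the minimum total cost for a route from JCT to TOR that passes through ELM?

Shortest JCT→ELM: JCT–ELM = 3.1
Best ELM to TOR: ELM–FIR–KEW–TOR costing 8.4
Total via ELM: 3.1 + 8.4 = $11.5.

$11.5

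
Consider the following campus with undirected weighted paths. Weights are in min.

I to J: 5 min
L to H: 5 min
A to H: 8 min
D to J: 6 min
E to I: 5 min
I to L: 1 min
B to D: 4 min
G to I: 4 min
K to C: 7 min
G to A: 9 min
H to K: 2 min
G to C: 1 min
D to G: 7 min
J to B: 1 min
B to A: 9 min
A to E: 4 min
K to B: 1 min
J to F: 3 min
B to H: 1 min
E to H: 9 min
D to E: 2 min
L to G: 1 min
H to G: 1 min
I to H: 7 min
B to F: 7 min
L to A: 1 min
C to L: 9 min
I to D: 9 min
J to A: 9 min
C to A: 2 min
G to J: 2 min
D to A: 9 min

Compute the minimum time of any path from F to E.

Candidate routes:
F–J–D–E: 3+6+2 = 11
F–J–B–D–E: 3+1+4+2 = 10
F–J–G–L–A–E: 3+2+1+1+4 = 11
The minimum is 10 min via F–J–B–D–E.

10 min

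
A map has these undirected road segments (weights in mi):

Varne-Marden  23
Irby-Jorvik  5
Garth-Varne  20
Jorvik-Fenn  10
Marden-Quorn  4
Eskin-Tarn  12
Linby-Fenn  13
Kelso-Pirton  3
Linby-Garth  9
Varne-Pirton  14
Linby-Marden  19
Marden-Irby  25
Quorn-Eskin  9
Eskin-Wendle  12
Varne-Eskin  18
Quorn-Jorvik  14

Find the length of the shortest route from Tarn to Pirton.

Compare a few routes:
Tarn–Eskin–Quorn–Jorvik–Fenn–Linby–Garth–Varne–Pirton: 12+9+14+10+13+9+20+14 = 101
Tarn–Eskin–Varne–Pirton: 12+18+14 = 44
Tarn–Eskin–Quorn–Marden–Linby–Garth–Varne–Pirton: 12+9+4+19+9+20+14 = 87
Tarn–Eskin–Quorn–Marden–Varne–Pirton: 12+9+4+23+14 = 62
The minimum is 44 mi via Tarn–Eskin–Varne–Pirton.

44 mi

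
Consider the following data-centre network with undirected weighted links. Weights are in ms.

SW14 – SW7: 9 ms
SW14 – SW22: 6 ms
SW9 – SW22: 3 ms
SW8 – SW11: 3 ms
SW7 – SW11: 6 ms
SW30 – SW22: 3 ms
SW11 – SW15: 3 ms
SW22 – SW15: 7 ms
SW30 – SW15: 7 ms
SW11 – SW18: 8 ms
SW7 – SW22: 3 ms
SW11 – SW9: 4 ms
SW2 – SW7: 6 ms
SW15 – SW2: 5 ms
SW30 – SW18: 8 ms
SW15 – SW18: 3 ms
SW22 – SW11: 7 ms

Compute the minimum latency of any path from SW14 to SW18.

16 ms

Running Dijkstra from SW14:
SW14: 0
SW22: 6  (via SW14)
SW30: 9  (via SW22)
SW9: 9  (via SW22)
SW7: 9  (via SW14)
SW15: 13  (via SW22)
SW11: 13  (via SW22)
SW2: 15  (via SW7)
SW8: 16  (via SW11)
SW18: 16  (via SW15)
Shortest route: SW14–SW22–SW15–SW18 = 16 ms.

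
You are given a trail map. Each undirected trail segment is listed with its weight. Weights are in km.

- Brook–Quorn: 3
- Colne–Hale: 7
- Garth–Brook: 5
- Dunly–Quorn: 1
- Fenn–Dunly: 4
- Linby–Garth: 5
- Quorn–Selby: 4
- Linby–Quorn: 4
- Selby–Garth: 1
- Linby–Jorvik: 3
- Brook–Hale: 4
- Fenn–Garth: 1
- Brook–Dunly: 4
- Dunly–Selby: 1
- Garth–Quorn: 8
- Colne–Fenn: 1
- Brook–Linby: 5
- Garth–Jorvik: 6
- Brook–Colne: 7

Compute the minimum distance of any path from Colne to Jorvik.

Running Dijkstra from Colne:
Colne: 0
Fenn: 1  (via Colne)
Garth: 2  (via Fenn)
Selby: 3  (via Garth)
Dunly: 4  (via Selby)
Quorn: 5  (via Dunly)
Hale: 7  (via Colne)
Brook: 7  (via Colne)
Linby: 7  (via Garth)
Jorvik: 8  (via Garth)
Shortest route: Colne → Fenn → Garth → Jorvik = 8 km.

8 km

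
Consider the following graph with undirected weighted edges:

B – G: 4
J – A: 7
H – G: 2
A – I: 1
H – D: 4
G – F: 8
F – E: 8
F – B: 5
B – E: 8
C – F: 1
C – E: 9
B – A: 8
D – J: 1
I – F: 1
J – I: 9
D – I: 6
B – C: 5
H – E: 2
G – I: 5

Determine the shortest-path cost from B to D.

10

Running Dijkstra from B:
B: 0
G: 4  (via B)
C: 5  (via B)
F: 5  (via B)
H: 6  (via G)
I: 6  (via F)
A: 7  (via I)
E: 8  (via B)
D: 10  (via H)
Shortest route: B → G → H → D = 10.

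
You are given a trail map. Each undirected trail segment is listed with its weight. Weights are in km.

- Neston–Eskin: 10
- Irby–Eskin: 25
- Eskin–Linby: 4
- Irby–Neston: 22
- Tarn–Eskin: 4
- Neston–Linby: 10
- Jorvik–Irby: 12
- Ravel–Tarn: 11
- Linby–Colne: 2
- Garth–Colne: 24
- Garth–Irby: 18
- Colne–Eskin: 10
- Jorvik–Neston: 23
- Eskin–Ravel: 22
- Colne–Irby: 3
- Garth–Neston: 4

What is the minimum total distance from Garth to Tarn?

Running Dijkstra from Garth:
Garth: 0
Neston: 4  (via Garth)
Linby: 14  (via Neston)
Eskin: 14  (via Neston)
Colne: 16  (via Linby)
Tarn: 18  (via Eskin)
Shortest route: Garth → Neston → Eskin → Tarn = 18 km.

18 km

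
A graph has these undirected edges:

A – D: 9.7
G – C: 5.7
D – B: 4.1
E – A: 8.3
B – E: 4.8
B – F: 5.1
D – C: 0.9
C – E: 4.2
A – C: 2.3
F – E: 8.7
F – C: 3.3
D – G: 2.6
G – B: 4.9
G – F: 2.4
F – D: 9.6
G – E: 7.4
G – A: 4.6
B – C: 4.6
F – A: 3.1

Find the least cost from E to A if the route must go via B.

11.7

Shortest E→B: E–B = 4.8
Best B to A: B–C–A costing 6.9
Total via B: 4.8 + 6.9 = 11.7.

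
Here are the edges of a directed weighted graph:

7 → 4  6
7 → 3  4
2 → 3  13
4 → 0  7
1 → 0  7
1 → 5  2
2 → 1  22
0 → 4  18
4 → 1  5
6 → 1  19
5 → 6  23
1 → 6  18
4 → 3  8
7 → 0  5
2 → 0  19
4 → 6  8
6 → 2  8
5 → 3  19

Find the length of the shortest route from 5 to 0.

49

Settle nodes by increasing distance from 5:
5: 0
3: 19  (via 5)
6: 23  (via 5)
2: 31  (via 6)
1: 42  (via 6)
0: 49  (via 1)
Shortest route: 5 → 6 → 1 → 0 = 49.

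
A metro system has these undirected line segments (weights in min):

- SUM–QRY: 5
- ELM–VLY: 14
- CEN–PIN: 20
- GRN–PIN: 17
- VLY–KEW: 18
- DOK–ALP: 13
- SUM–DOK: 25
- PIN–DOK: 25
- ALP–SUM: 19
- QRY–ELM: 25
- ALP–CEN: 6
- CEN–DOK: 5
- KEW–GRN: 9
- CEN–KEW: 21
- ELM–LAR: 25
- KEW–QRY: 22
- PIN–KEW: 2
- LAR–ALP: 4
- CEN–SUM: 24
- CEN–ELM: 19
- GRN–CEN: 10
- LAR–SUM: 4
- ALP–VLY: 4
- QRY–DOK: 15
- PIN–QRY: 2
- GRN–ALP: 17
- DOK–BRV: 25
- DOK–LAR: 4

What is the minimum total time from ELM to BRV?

49 min

Candidate routes:
ELM - VLY - ALP - LAR - DOK - BRV: 14+4+4+4+25 = 51
ELM - VLY - ALP - CEN - DOK - BRV: 14+4+6+5+25 = 54
ELM - CEN - DOK - BRV: 19+5+25 = 49
ELM - LAR - DOK - BRV: 25+4+25 = 54
The minimum is 49 min via ELM - CEN - DOK - BRV.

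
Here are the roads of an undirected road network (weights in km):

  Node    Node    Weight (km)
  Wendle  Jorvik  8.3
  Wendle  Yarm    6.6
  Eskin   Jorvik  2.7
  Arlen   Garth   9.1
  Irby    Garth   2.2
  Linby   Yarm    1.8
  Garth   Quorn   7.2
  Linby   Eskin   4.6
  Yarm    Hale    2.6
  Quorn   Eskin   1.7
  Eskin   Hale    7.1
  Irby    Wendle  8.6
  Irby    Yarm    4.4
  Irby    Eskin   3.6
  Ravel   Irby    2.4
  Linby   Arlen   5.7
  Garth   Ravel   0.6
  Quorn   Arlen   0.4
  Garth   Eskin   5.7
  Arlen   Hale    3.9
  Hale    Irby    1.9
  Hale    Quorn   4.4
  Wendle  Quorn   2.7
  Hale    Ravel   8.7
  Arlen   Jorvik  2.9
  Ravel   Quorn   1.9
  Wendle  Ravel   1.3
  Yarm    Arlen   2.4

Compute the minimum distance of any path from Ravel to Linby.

Candidate routes:
Ravel - Quorn - Arlen - Yarm - Linby: 1.9+0.4+2.4+1.8 = 6.5
Ravel - Irby - Yarm - Linby: 2.4+4.4+1.8 = 8.6
Ravel - Quorn - Arlen - Linby: 1.9+0.4+5.7 = 8
Ravel - Quorn - Eskin - Linby: 1.9+1.7+4.6 = 8.2
Cheapest is Ravel - Quorn - Arlen - Yarm - Linby at 6.5 km.

6.5 km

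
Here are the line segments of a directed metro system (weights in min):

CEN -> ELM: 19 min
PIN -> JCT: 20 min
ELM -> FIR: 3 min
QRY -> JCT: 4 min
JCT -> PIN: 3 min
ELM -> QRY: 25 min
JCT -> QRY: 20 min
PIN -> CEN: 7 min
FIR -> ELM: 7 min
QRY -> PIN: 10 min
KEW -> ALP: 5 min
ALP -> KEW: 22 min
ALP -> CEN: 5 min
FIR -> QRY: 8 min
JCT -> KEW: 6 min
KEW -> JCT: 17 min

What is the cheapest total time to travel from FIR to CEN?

Candidate routes:
FIR - ELM - QRY - JCT - PIN - CEN: 7+25+4+3+7 = 46
FIR - QRY - JCT - PIN - CEN: 8+4+3+7 = 22
FIR - QRY - JCT - KEW - ALP - CEN: 8+4+6+5+5 = 28
FIR - QRY - PIN - CEN: 8+10+7 = 25
Cheapest is FIR - QRY - JCT - PIN - CEN at 22 min.

22 min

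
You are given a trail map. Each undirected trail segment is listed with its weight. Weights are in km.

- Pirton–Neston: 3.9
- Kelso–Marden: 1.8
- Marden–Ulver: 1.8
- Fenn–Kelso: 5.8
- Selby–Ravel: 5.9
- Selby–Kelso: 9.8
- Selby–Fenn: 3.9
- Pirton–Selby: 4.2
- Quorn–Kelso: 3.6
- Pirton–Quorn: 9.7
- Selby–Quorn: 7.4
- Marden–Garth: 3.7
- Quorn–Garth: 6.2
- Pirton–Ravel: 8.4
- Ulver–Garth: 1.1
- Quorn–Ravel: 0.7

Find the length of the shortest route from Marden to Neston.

Shortest distances from Marden:
Marden: 0
Kelso: 1.8  (via Marden)
Ulver: 1.8  (via Marden)
Garth: 2.9  (via Ulver)
Quorn: 5.4  (via Kelso)
Ravel: 6.1  (via Quorn)
Fenn: 7.6  (via Kelso)
Selby: 11.5  (via Fenn)
Pirton: 14.5  (via Ravel)
Neston: 18.4  (via Pirton)
Shortest route: Marden–Kelso–Quorn–Ravel–Pirton–Neston = 18.4 km.

18.4 km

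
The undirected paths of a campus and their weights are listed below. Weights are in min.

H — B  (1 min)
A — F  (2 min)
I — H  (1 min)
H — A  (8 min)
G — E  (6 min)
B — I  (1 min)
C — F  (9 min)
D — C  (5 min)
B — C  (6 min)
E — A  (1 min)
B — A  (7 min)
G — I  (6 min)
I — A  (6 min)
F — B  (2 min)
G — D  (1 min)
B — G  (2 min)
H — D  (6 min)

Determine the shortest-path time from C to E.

Enumerating some paths:
C–B–F–A–E: 6+2+2+1 = 11
C–D–G–E: 5+1+6 = 12
Cheapest is C–B–F–A–E at 11 min.

11 min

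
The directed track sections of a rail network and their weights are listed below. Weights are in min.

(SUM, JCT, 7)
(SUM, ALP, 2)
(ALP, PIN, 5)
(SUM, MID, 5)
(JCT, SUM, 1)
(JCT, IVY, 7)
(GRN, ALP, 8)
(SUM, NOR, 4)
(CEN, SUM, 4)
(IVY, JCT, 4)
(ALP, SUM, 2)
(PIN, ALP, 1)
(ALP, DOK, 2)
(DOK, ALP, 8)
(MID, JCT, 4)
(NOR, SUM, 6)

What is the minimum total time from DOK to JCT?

17 min

Candidate routes:
DOK - ALP - SUM - JCT: 8+2+7 = 17
DOK - ALP - SUM - MID - JCT: 8+2+5+4 = 19
Cheapest is DOK - ALP - SUM - JCT at 17 min.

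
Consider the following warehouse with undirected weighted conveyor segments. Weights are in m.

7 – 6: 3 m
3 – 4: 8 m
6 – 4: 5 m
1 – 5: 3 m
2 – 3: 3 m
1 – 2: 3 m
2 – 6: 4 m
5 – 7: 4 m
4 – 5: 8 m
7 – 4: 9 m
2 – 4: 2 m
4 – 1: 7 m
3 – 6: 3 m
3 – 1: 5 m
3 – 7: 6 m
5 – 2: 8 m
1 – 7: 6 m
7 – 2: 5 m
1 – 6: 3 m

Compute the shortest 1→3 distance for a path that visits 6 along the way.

Shortest 1→6: 1 → 6 = 3
Best 6 to 3: 6 → 3 costing 3
Total via 6: 3 + 3 = 6 m.

6 m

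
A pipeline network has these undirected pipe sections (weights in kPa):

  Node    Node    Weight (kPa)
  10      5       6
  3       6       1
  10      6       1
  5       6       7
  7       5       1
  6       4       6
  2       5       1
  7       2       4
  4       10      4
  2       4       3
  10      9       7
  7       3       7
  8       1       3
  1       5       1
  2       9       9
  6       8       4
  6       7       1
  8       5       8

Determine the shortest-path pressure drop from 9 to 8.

Enumerating some paths:
9–2–5–1–8: 9+1+1+3 = 14
9–10–6–8: 7+1+4 = 12
9–10–6–7–5–1–8: 7+1+1+1+1+3 = 14
9–2–5–7–6–8: 9+1+1+1+4 = 16
Cheapest is 9–10–6–8 at 12 kPa.

12 kPa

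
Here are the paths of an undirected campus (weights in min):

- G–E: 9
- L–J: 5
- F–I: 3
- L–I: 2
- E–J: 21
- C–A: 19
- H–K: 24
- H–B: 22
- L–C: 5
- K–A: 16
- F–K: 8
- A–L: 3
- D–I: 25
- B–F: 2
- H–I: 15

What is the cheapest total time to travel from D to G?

62 min

Enumerating some paths:
D → I → F → K → A → L → J → E → G: 25+3+8+16+3+5+21+9 = 90
D → I → L → J → E → G: 25+2+5+21+9 = 62
D → I → F → K → A → C → L → J → E → G: 25+3+8+16+19+5+5+21+9 = 111
The minimum is 62 min via D → I → L → J → E → G.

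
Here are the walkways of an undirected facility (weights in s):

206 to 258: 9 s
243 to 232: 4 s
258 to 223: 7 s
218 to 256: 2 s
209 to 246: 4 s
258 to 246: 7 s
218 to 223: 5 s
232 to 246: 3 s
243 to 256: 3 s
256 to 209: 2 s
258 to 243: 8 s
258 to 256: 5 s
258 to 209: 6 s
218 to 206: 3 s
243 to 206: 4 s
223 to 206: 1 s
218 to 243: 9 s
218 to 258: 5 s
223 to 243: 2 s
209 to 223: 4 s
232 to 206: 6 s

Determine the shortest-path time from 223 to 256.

5 s

Settle nodes by increasing distance from 223:
223: 0
206: 1  (via 223)
243: 2  (via 223)
209: 4  (via 223)
218: 4  (via 206)
256: 5  (via 243)
Shortest route: 223 → 243 → 256 = 5 s.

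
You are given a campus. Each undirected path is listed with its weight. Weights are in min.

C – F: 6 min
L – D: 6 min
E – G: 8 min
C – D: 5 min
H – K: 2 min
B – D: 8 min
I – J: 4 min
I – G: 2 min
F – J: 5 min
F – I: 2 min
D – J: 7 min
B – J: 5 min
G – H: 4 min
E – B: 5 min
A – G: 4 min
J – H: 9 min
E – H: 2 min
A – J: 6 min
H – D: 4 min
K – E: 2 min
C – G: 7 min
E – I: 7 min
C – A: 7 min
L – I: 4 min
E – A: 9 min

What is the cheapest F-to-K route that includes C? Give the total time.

Best F to C: F → C costing 6
Shortest C→K: C → D → H → K = 11
Total via C: 6 + 11 = 17 min.

17 min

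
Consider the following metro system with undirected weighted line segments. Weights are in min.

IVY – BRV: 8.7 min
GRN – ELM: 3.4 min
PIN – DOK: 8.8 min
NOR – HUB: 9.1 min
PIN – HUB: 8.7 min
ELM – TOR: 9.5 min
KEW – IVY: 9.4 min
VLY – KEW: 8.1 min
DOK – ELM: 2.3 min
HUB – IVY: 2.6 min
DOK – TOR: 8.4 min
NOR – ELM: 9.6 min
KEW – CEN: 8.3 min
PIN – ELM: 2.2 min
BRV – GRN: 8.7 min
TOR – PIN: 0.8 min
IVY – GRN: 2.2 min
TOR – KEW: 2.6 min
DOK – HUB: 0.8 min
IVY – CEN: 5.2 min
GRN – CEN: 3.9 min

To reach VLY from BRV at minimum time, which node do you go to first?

Compare a few routes:
BRV–IVY–GRN–ELM–PIN–TOR–KEW–VLY: 8.7+2.2+3.4+2.2+0.8+2.6+8.1 = 28
BRV–IVY–KEW–VLY: 8.7+9.4+8.1 = 26.2
BRV–GRN–ELM–PIN–TOR–KEW–VLY: 8.7+3.4+2.2+0.8+2.6+8.1 = 25.8
The minimum is 25.8 min via BRV–GRN–ELM–PIN–TOR–KEW–VLY.
So from BRV the first move is to GRN.

GRN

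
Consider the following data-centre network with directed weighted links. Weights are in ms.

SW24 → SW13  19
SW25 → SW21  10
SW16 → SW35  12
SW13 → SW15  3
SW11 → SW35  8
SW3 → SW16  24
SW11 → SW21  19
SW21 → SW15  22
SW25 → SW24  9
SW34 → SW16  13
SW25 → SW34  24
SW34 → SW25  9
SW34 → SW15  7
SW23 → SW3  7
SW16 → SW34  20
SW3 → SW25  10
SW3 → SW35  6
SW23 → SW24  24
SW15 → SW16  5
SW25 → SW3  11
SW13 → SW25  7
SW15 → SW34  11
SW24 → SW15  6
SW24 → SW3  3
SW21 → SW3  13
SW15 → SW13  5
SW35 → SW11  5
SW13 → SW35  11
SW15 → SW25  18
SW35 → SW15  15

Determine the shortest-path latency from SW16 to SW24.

38 ms

Enumerating some paths:
SW16 → SW35 → SW15 → SW25 → SW24: 12+15+18+9 = 54
SW16 → SW34 → SW15 → SW13 → SW25 → SW24: 20+7+5+7+9 = 48
SW16 → SW34 → SW25 → SW24: 20+9+9 = 38
SW16 → SW35 → SW15 → SW13 → SW25 → SW24: 12+15+5+7+9 = 48
Cheapest is SW16 → SW34 → SW25 → SW24 at 38 ms.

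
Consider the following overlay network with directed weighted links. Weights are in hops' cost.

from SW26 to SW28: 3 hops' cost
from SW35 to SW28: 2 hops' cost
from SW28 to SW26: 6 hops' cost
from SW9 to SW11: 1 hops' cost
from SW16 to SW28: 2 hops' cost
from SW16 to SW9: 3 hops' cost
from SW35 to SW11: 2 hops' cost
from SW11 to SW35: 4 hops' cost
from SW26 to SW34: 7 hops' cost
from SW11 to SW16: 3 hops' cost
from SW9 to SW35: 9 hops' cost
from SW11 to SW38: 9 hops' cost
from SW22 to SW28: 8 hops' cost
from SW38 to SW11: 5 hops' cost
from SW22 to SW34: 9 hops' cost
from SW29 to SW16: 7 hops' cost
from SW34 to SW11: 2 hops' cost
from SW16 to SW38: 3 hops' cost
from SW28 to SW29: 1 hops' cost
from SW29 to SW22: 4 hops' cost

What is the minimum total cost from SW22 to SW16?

14 hops' cost

Settle nodes by increasing distance from SW22:
SW22: 0
SW28: 8  (via SW22)
SW34: 9  (via SW22)
SW29: 9  (via SW28)
SW11: 11  (via SW34)
SW16: 14  (via SW11)
Shortest route: SW22 → SW34 → SW11 → SW16 = 14 hops' cost.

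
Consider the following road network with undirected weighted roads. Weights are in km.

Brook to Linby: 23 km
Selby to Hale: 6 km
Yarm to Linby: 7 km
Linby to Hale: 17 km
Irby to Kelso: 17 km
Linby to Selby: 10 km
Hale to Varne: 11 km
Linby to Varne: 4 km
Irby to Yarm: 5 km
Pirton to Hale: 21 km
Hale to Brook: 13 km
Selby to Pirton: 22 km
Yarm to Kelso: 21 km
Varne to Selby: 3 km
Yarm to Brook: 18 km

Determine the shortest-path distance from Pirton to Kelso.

57 km

Shortest distances from Pirton:
Pirton: 0
Hale: 21  (via Pirton)
Selby: 22  (via Pirton)
Varne: 25  (via Selby)
Linby: 29  (via Varne)
Brook: 34  (via Hale)
Yarm: 36  (via Linby)
Irby: 41  (via Yarm)
Kelso: 57  (via Yarm)
Shortest route: Pirton → Selby → Varne → Linby → Yarm → Kelso = 57 km.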